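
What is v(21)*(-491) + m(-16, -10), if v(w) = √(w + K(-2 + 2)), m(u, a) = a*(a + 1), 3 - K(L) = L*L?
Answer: 90 - 982*√6 ≈ -2315.4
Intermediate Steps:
K(L) = 3 - L² (K(L) = 3 - L*L = 3 - L²)
m(u, a) = a*(1 + a)
v(w) = √(3 + w) (v(w) = √(w + (3 - (-2 + 2)²)) = √(w + (3 - 1*0²)) = √(w + (3 - 1*0)) = √(w + (3 + 0)) = √(w + 3) = √(3 + w))
v(21)*(-491) + m(-16, -10) = √(3 + 21)*(-491) - 10*(1 - 10) = √24*(-491) - 10*(-9) = (2*√6)*(-491) + 90 = -982*√6 + 90 = 90 - 982*√6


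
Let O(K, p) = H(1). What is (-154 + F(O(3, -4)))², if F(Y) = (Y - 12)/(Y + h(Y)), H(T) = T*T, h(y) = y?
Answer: 101761/4 ≈ 25440.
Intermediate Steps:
H(T) = T²
O(K, p) = 1 (O(K, p) = 1² = 1)
F(Y) = (-12 + Y)/(2*Y) (F(Y) = (Y - 12)/(Y + Y) = (-12 + Y)/((2*Y)) = (-12 + Y)*(1/(2*Y)) = (-12 + Y)/(2*Y))
(-154 + F(O(3, -4)))² = (-154 + (½)*(-12 + 1)/1)² = (-154 + (½)*1*(-11))² = (-154 - 11/2)² = (-319/2)² = 101761/4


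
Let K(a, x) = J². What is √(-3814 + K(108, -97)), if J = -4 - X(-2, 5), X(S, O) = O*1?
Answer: I*√3733 ≈ 61.098*I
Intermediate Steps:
X(S, O) = O
J = -9 (J = -4 - 1*5 = -4 - 5 = -9)
K(a, x) = 81 (K(a, x) = (-9)² = 81)
√(-3814 + K(108, -97)) = √(-3814 + 81) = √(-3733) = I*√3733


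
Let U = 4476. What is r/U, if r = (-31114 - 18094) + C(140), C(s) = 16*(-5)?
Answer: -12322/1119 ≈ -11.012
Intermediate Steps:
C(s) = -80
r = -49288 (r = (-31114 - 18094) - 80 = -49208 - 80 = -49288)
r/U = -49288/4476 = -49288*1/4476 = -12322/1119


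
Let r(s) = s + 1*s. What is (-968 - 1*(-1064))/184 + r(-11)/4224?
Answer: 2281/4416 ≈ 0.51653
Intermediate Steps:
r(s) = 2*s (r(s) = s + s = 2*s)
(-968 - 1*(-1064))/184 + r(-11)/4224 = (-968 - 1*(-1064))/184 + (2*(-11))/4224 = (-968 + 1064)*(1/184) - 22*1/4224 = 96*(1/184) - 1/192 = 12/23 - 1/192 = 2281/4416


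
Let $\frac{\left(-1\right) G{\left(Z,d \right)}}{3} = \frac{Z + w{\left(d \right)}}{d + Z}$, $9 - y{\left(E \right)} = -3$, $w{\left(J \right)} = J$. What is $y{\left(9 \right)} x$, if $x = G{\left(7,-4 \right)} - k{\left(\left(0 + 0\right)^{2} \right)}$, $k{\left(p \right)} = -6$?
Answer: $36$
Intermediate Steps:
$y{\left(E \right)} = 12$ ($y{\left(E \right)} = 9 - -3 = 9 + 3 = 12$)
$G{\left(Z,d \right)} = -3$ ($G{\left(Z,d \right)} = - 3 \frac{Z + d}{d + Z} = - 3 \frac{Z + d}{Z + d} = \left(-3\right) 1 = -3$)
$x = 3$ ($x = -3 - -6 = -3 + 6 = 3$)
$y{\left(9 \right)} x = 12 \cdot 3 = 36$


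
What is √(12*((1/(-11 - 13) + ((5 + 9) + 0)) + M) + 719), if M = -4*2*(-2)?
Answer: √4314/2 ≈ 32.841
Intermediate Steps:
M = 16 (M = -8*(-2) = 16)
√(12*((1/(-11 - 13) + ((5 + 9) + 0)) + M) + 719) = √(12*((1/(-11 - 13) + ((5 + 9) + 0)) + 16) + 719) = √(12*((1/(-24) + (14 + 0)) + 16) + 719) = √(12*((-1/24 + 14) + 16) + 719) = √(12*(335/24 + 16) + 719) = √(12*(719/24) + 719) = √(719/2 + 719) = √(2157/2) = √4314/2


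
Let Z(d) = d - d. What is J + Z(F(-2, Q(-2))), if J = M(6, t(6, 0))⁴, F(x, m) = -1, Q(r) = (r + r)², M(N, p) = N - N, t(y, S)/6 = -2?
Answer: 0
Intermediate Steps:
t(y, S) = -12 (t(y, S) = 6*(-2) = -12)
M(N, p) = 0
Q(r) = 4*r² (Q(r) = (2*r)² = 4*r²)
J = 0 (J = 0⁴ = 0)
Z(d) = 0
J + Z(F(-2, Q(-2))) = 0 + 0 = 0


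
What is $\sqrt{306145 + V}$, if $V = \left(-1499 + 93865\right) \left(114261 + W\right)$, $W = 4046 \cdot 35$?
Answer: $9 \sqrt{291778851} \approx 1.5373 \cdot 10^{5}$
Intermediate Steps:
$W = 141610$
$V = 23633780786$ ($V = \left(-1499 + 93865\right) \left(114261 + 141610\right) = 92366 \cdot 255871 = 23633780786$)
$\sqrt{306145 + V} = \sqrt{306145 + 23633780786} = \sqrt{23634086931} = 9 \sqrt{291778851}$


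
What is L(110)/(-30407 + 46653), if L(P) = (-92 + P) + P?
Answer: 64/8123 ≈ 0.0078789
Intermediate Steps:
L(P) = -92 + 2*P
L(110)/(-30407 + 46653) = (-92 + 2*110)/(-30407 + 46653) = (-92 + 220)/16246 = 128*(1/16246) = 64/8123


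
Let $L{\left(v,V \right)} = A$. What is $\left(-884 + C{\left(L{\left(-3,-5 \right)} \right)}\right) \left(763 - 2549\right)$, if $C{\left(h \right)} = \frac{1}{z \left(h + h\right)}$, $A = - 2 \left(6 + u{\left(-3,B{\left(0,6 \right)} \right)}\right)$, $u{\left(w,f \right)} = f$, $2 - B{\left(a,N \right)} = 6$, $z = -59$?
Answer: $\frac{372601571}{236} \approx 1.5788 \cdot 10^{6}$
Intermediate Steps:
$B{\left(a,N \right)} = -4$ ($B{\left(a,N \right)} = 2 - 6 = -4$)
$A = -4$ ($A = - 2 \left(6 - 4\right) = \left(-2\right) 2 = -4$)
$L{\left(v,V \right)} = -4$
$C{\left(h \right)} = - \frac{1}{118 h}$ ($C{\left(h \right)} = \frac{1}{\left(-59\right) \left(h + h\right)} = \frac{1}{\left(-59\right) 2 h} = \frac{1}{\left(-118\right) h} = - \frac{1}{118 h}$)
$\left(-884 + C{\left(L{\left(-3,-5 \right)} \right)}\right) \left(763 - 2549\right) = \left(-884 - \frac{1}{118 \left(-4\right)}\right) \left(763 - 2549\right) = \left(-884 - - \frac{1}{472}\right) \left(-1786\right) = \left(-884 + \frac{1}{472}\right) \left(-1786\right) = \left(- \frac{417247}{472}\right) \left(-1786\right) = \frac{372601571}{236}$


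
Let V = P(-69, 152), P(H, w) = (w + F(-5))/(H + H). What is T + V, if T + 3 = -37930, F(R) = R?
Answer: -1744967/46 ≈ -37934.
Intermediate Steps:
P(H, w) = (-5 + w)/(2*H) (P(H, w) = (w - 5)/(H + H) = (-5 + w)/((2*H)) = (-5 + w)*(1/(2*H)) = (-5 + w)/(2*H))
T = -37933 (T = -3 - 37930 = -37933)
V = -49/46 (V = (1/2)*(-5 + 152)/(-69) = (1/2)*(-1/69)*147 = -49/46 ≈ -1.0652)
T + V = -37933 - 49/46 = -1744967/46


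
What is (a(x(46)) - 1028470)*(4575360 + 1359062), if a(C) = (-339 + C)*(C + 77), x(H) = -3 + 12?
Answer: -6271793890700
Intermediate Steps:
x(H) = 9
a(C) = (-339 + C)*(77 + C)
(a(x(46)) - 1028470)*(4575360 + 1359062) = ((-26103 + 9² - 262*9) - 1028470)*(4575360 + 1359062) = ((-26103 + 81 - 2358) - 1028470)*5934422 = (-28380 - 1028470)*5934422 = -1056850*5934422 = -6271793890700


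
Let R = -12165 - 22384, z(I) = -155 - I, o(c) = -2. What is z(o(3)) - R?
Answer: 34396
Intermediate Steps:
R = -34549
z(o(3)) - R = (-155 - 1*(-2)) - 1*(-34549) = (-155 + 2) + 34549 = -153 + 34549 = 34396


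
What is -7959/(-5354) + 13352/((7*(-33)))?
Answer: -69648079/1236774 ≈ -56.314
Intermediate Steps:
-7959/(-5354) + 13352/((7*(-33))) = -7959*(-1/5354) + 13352/(-231) = 7959/5354 + 13352*(-1/231) = 7959/5354 - 13352/231 = -69648079/1236774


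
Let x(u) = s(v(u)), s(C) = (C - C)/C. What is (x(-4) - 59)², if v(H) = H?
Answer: 3481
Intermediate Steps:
s(C) = 0 (s(C) = 0/C = 0)
x(u) = 0
(x(-4) - 59)² = (0 - 59)² = (-59)² = 3481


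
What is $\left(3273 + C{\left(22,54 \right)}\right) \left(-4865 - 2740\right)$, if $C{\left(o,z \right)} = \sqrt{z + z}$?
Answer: $-24891165 - 45630 \sqrt{3} \approx -2.497 \cdot 10^{7}$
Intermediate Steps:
$C{\left(o,z \right)} = \sqrt{2} \sqrt{z}$ ($C{\left(o,z \right)} = \sqrt{2 z} = \sqrt{2} \sqrt{z}$)
$\left(3273 + C{\left(22,54 \right)}\right) \left(-4865 - 2740\right) = \left(3273 + \sqrt{2} \sqrt{54}\right) \left(-4865 - 2740\right) = \left(3273 + \sqrt{2} \cdot 3 \sqrt{6}\right) \left(-7605\right) = \left(3273 + 6 \sqrt{3}\right) \left(-7605\right) = -24891165 - 45630 \sqrt{3}$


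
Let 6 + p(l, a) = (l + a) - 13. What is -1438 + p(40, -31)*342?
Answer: -4858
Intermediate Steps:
p(l, a) = -19 + a + l (p(l, a) = -6 + ((l + a) - 13) = -6 + ((a + l) - 13) = -6 + (-13 + a + l) = -19 + a + l)
-1438 + p(40, -31)*342 = -1438 + (-19 - 31 + 40)*342 = -1438 - 10*342 = -1438 - 3420 = -4858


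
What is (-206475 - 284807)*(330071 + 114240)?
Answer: -218281996702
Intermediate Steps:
(-206475 - 284807)*(330071 + 114240) = -491282*444311 = -218281996702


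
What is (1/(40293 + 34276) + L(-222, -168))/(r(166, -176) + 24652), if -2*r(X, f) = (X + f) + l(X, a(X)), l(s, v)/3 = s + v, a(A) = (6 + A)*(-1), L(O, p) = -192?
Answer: -14317247/1839318954 ≈ -0.0077840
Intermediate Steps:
a(A) = -6 - A
l(s, v) = 3*s + 3*v (l(s, v) = 3*(s + v) = 3*s + 3*v)
r(X, f) = 9 - X/2 - f/2 (r(X, f) = -((X + f) + (3*X + 3*(-6 - X)))/2 = -((X + f) + (3*X + (-18 - 3*X)))/2 = -((X + f) - 18)/2 = -(-18 + X + f)/2 = 9 - X/2 - f/2)
(1/(40293 + 34276) + L(-222, -168))/(r(166, -176) + 24652) = (1/(40293 + 34276) - 192)/((9 - ½*166 - ½*(-176)) + 24652) = (1/74569 - 192)/((9 - 83 + 88) + 24652) = (1/74569 - 192)/(14 + 24652) = -14317247/74569/24666 = -14317247/74569*1/24666 = -14317247/1839318954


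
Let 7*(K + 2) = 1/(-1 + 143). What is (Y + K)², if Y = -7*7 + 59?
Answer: 63250209/988036 ≈ 64.016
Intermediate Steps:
Y = 10 (Y = -49 + 59 = 10)
K = -1987/994 (K = -2 + 1/(7*(-1 + 143)) = -2 + (⅐)/142 = -2 + (⅐)*(1/142) = -2 + 1/994 = -1987/994 ≈ -1.9990)
(Y + K)² = (10 - 1987/994)² = (7953/994)² = 63250209/988036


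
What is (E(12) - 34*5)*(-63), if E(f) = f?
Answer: 9954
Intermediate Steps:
(E(12) - 34*5)*(-63) = (12 - 34*5)*(-63) = (12 - 170)*(-63) = -158*(-63) = 9954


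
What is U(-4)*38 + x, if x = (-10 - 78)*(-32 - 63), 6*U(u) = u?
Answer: 25004/3 ≈ 8334.7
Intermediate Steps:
U(u) = u/6
x = 8360 (x = -88*(-95) = 8360)
U(-4)*38 + x = ((⅙)*(-4))*38 + 8360 = -⅔*38 + 8360 = -76/3 + 8360 = 25004/3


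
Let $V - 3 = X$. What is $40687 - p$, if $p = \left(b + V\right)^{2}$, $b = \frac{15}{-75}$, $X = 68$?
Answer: $\frac{891859}{25} \approx 35674.0$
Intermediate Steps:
$V = 71$ ($V = 3 + 68 = 71$)
$b = - \frac{1}{5}$ ($b = 15 \left(- \frac{1}{75}\right) = - \frac{1}{5} \approx -0.2$)
$p = \frac{125316}{25}$ ($p = \left(- \frac{1}{5} + 71\right)^{2} = \left(\frac{354}{5}\right)^{2} = \frac{125316}{25} \approx 5012.6$)
$40687 - p = 40687 - \frac{125316}{25} = \frac{891859}{25}$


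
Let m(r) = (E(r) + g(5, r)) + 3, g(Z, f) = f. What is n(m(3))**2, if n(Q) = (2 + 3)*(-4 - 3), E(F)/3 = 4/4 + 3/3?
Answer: 1225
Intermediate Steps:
E(F) = 6 (E(F) = 3*(4/4 + 3/3) = 3*(4*(1/4) + 3*(1/3)) = 3*(1 + 1) = 3*2 = 6)
m(r) = 9 + r (m(r) = (6 + r) + 3 = 9 + r)
n(Q) = -35 (n(Q) = 5*(-7) = -35)
n(m(3))**2 = (-35)**2 = 1225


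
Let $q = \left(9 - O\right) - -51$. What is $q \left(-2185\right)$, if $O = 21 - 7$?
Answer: $-100510$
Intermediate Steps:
$O = 14$ ($O = 21 - 7 = 14$)
$q = 46$ ($q = \left(9 - 14\right) - -51 = \left(9 - 14\right) + 51 = -5 + 51 = 46$)
$q \left(-2185\right) = 46 \left(-2185\right) = -100510$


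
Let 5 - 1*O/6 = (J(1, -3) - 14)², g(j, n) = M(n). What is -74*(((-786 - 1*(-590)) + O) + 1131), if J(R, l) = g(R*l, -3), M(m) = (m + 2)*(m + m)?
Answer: -42994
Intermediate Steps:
M(m) = 2*m*(2 + m) (M(m) = (2 + m)*(2*m) = 2*m*(2 + m))
g(j, n) = 2*n*(2 + n)
J(R, l) = 6 (J(R, l) = 2*(-3)*(2 - 3) = 2*(-3)*(-1) = 6)
O = -354 (O = 30 - 6*(6 - 14)² = 30 - 6*(-8)² = 30 - 6*64 = 30 - 384 = -354)
-74*(((-786 - 1*(-590)) + O) + 1131) = -74*(((-786 - 1*(-590)) - 354) + 1131) = -74*(((-786 + 590) - 354) + 1131) = -74*((-196 - 354) + 1131) = -74*(-550 + 1131) = -74*581 = -42994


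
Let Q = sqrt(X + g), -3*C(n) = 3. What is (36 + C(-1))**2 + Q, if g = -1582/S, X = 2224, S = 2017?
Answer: 1225 + sqrt(9044683842)/2017 ≈ 1272.2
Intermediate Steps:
C(n) = -1 (C(n) = -1/3*3 = -1)
g = -1582/2017 ≈ -0.78433
Q = sqrt(9044683842)/2017 (Q = sqrt(2224 - 1582/2017) = sqrt(4484226/2017) = sqrt(9044683842)/2017 ≈ 47.151)
(36 + C(-1))**2 + Q = (36 - 1)**2 + sqrt(9044683842)/2017 = 35**2 + sqrt(9044683842)/2017 = 1225 + sqrt(9044683842)/2017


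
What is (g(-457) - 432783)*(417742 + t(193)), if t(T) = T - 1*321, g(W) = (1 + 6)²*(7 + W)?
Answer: -189944628462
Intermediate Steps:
g(W) = 343 + 49*W (g(W) = 7²*(7 + W) = 49*(7 + W) = 343 + 49*W)
t(T) = -321 + T (t(T) = T - 321 = -321 + T)
(g(-457) - 432783)*(417742 + t(193)) = ((343 + 49*(-457)) - 432783)*(417742 + (-321 + 193)) = ((343 - 22393) - 432783)*(417742 - 128) = (-22050 - 432783)*417614 = -454833*417614 = -189944628462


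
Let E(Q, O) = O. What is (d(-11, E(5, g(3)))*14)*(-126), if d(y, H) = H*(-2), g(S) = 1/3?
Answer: 1176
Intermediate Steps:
g(S) = ⅓
d(y, H) = -2*H
(d(-11, E(5, g(3)))*14)*(-126) = (-2*⅓*14)*(-126) = -⅔*14*(-126) = -28/3*(-126) = 1176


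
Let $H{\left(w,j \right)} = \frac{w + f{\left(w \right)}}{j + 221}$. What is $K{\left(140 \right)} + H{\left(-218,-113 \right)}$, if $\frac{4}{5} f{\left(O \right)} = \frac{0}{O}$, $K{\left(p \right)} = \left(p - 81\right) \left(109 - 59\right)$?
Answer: $\frac{159191}{54} \approx 2948.0$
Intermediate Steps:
$K{\left(p \right)} = -4050 + 50 p$ ($K{\left(p \right)} = \left(-81 + p\right) 50 = -4050 + 50 p$)
$f{\left(O \right)} = 0$ ($f{\left(O \right)} = \frac{5 \frac{0}{O}}{4} = \frac{5}{4} \cdot 0 = 0$)
$H{\left(w,j \right)} = \frac{w}{221 + j}$ ($H{\left(w,j \right)} = \frac{w + 0}{j + 221} = \frac{w}{221 + j}$)
$K{\left(140 \right)} + H{\left(-218,-113 \right)} = \left(-4050 + 50 \cdot 140\right) - \frac{218}{221 - 113} = \left(-4050 + 7000\right) - \frac{218}{108} = 2950 - \frac{109}{54} = \frac{159191}{54}$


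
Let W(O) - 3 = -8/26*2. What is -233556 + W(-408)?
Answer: -3036197/13 ≈ -2.3355e+5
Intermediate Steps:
W(O) = 31/13 (W(O) = 3 - 8/26*2 = 3 - 8*1/26*2 = 3 - 4/13*2 = 3 - 8/13 = 31/13)
-233556 + W(-408) = -233556 + 31/13 = -3036197/13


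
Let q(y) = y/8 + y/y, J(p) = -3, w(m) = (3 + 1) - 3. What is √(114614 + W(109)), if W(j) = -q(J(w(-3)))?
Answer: √1833814/4 ≈ 338.55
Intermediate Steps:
w(m) = 1 (w(m) = 4 - 3 = 1)
q(y) = 1 + y/8 (q(y) = y*(⅛) + 1 = y/8 + 1 = 1 + y/8)
W(j) = -5/8 (W(j) = -(1 + (⅛)*(-3)) = -(1 - 3/8) = -1*5/8 = -5/8)
√(114614 + W(109)) = √(114614 - 5/8) = √(916907/8) = √1833814/4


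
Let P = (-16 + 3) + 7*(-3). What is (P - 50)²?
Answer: 7056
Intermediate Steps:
P = -34 (P = -13 - 21 = -34)
(P - 50)² = (-34 - 50)² = (-84)² = 7056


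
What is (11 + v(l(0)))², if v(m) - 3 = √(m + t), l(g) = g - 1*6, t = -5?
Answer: (14 + I*√11)² ≈ 185.0 + 92.865*I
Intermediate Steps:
l(g) = -6 + g (l(g) = g - 6 = -6 + g)
v(m) = 3 + √(-5 + m) (v(m) = 3 + √(m - 5) = 3 + √(-5 + m))
(11 + v(l(0)))² = (11 + (3 + √(-5 + (-6 + 0))))² = (11 + (3 + √(-5 - 6)))² = (11 + (3 + √(-11)))² = (11 + (3 + I*√11))² = (14 + I*√11)²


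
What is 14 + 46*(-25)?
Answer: -1136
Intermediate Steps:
14 + 46*(-25) = 14 - 1150 = -1136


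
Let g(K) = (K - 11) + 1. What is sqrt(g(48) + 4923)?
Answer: 11*sqrt(41) ≈ 70.434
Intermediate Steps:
g(K) = -10 + K (g(K) = (-11 + K) + 1 = -10 + K)
sqrt(g(48) + 4923) = sqrt((-10 + 48) + 4923) = sqrt(38 + 4923) = sqrt(4961) = 11*sqrt(41)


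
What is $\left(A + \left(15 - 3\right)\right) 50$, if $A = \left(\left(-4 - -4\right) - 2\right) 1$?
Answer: $500$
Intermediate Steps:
$A = -2$ ($A = \left(\left(-4 + 4\right) - 2\right) 1 = \left(0 - 2\right) 1 = \left(-2\right) 1 = -2$)
$\left(A + \left(15 - 3\right)\right) 50 = \left(-2 + \left(15 - 3\right)\right) 50 = \left(-2 + 12\right) 50 = 10 \cdot 50 = 500$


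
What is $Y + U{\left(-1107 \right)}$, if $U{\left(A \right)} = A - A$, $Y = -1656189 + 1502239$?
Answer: $-153950$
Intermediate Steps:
$Y = -153950$
$U{\left(A \right)} = 0$
$Y + U{\left(-1107 \right)} = -153950 + 0 = -153950$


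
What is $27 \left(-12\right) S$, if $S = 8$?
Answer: $-2592$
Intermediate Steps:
$27 \left(-12\right) S = 27 \left(-12\right) 8 = \left(-324\right) 8 = -2592$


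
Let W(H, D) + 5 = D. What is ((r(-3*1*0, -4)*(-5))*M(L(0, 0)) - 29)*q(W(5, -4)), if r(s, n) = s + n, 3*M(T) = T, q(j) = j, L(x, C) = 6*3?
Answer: -819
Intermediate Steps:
L(x, C) = 18
W(H, D) = -5 + D
M(T) = T/3
r(s, n) = n + s
((r(-3*1*0, -4)*(-5))*M(L(0, 0)) - 29)*q(W(5, -4)) = (((-4 - 3*1*0)*(-5))*((1/3)*18) - 29)*(-5 - 4) = (((-4 - 3*0)*(-5))*6 - 29)*(-9) = (((-4 + 0)*(-5))*6 - 29)*(-9) = (-4*(-5)*6 - 29)*(-9) = (20*6 - 29)*(-9) = (120 - 29)*(-9) = 91*(-9) = -819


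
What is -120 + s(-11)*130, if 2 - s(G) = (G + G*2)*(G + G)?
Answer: -94240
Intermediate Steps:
s(G) = 2 - 6*G² (s(G) = 2 - (G + G*2)*(G + G) = 2 - (G + 2*G)*2*G = 2 - 3*G*2*G = 2 - 6*G²)
-120 + s(-11)*130 = -120 + (2 - 6*(-11)²)*130 = -120 + (2 - 6*121)*130 = -120 + (2 - 726)*130 = -120 - 724*130 = -120 - 94120 = -94240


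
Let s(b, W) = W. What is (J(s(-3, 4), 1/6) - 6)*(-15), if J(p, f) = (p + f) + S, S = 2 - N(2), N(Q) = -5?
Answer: -155/2 ≈ -77.500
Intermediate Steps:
S = 7 (S = 2 - 1*(-5) = 2 + 5 = 7)
J(p, f) = 7 + f + p (J(p, f) = (p + f) + 7 = (f + p) + 7 = 7 + f + p)
(J(s(-3, 4), 1/6) - 6)*(-15) = ((7 + 1/6 + 4) - 6)*(-15) = ((7 + ⅙ + 4) - 6)*(-15) = (67/6 - 6)*(-15) = (31/6)*(-15) = -155/2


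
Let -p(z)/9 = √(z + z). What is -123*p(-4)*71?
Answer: 157194*I*√2 ≈ 2.2231e+5*I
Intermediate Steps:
p(z) = -9*√2*√z (p(z) = -9*√(z + z) = -9*√2*√z)
-123*p(-4)*71 = -(-1107)*√2*√(-4)*71 = -(-1107)*√2*2*I*71 = -(-2214)*I*√2*71 = (2214*I*√2)*71 = 157194*I*√2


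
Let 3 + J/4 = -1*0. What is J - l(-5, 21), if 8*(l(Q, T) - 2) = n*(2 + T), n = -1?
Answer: -89/8 ≈ -11.125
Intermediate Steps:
l(Q, T) = 7/4 - T/8 (l(Q, T) = 2 + (-(2 + T))/8 = 2 + (-2 - T)/8 = 2 + (-¼ - T/8) = 7/4 - T/8)
J = -12 (J = -12 + 4*(-1*0) = -12 + 4*0 = -12 + 0 = -12)
J - l(-5, 21) = -12 - (7/4 - ⅛*21) = -12 - (7/4 - 21/8) = -12 - 1*(-7/8) = -12 + 7/8 = -89/8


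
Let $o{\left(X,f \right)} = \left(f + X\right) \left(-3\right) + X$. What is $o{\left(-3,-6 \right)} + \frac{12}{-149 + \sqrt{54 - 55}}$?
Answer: $\frac{265530}{11101} - \frac{6 i}{11101} \approx 23.919 - 0.00054049 i$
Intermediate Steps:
$o{\left(X,f \right)} = - 3 f - 2 X$ ($o{\left(X,f \right)} = \left(X + f\right) \left(-3\right) + X = \left(- 3 X - 3 f\right) + X = - 3 f - 2 X$)
$o{\left(-3,-6 \right)} + \frac{12}{-149 + \sqrt{54 - 55}} = \left(\left(-3\right) \left(-6\right) - -6\right) + \frac{12}{-149 + \sqrt{54 - 55}} = \left(18 + 6\right) + \frac{12}{-149 + \sqrt{-1}} = 24 + \frac{12}{-149 + i} = 24 + 12 \frac{-149 - i}{22202} = 24 + \frac{6 \left(-149 - i\right)}{11101}$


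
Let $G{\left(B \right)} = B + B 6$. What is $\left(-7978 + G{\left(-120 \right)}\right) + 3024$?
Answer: $-5794$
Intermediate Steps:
$G{\left(B \right)} = 7 B$ ($G{\left(B \right)} = B + 6 B = 7 B$)
$\left(-7978 + G{\left(-120 \right)}\right) + 3024 = \left(-7978 + 7 \left(-120\right)\right) + 3024 = \left(-7978 - 840\right) + 3024 = -8818 + 3024 = -5794$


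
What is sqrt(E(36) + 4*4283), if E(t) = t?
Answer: 4*sqrt(1073) ≈ 131.03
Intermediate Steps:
sqrt(E(36) + 4*4283) = sqrt(36 + 4*4283) = sqrt(36 + 17132) = sqrt(17168) = 4*sqrt(1073)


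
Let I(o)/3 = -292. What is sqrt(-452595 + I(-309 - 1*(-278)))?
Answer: I*sqrt(453471) ≈ 673.4*I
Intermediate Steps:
I(o) = -876 (I(o) = 3*(-292) = -876)
sqrt(-452595 + I(-309 - 1*(-278))) = sqrt(-452595 - 876) = sqrt(-453471) = I*sqrt(453471)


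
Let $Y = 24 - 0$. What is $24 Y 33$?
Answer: $19008$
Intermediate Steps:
$Y = 24$ ($Y = 24 + 0 = 24$)
$24 Y 33 = 24 \cdot 24 \cdot 33 = 576 \cdot 33 = 19008$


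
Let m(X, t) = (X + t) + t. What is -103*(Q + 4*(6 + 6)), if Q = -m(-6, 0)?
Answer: -5562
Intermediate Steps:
m(X, t) = X + 2*t
Q = 6 (Q = -(-6 + 2*0) = -(-6 + 0) = -1*(-6) = 6)
-103*(Q + 4*(6 + 6)) = -103*(6 + 4*(6 + 6)) = -103*(6 + 4*12) = -103*(6 + 48) = -103*54 = -5562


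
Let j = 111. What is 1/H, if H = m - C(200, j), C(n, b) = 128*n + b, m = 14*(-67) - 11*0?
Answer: -1/26649 ≈ -3.7525e-5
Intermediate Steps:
m = -938 (m = -938 + 0 = -938)
C(n, b) = b + 128*n
H = -26649 (H = -938 - (111 + 128*200) = -938 - (111 + 25600) = -938 - 1*25711 = -938 - 25711 = -26649)
1/H = 1/(-26649) = -1/26649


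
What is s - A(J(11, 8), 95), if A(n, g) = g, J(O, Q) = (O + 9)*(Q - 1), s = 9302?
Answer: 9207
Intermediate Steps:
J(O, Q) = (-1 + Q)*(9 + O) (J(O, Q) = (9 + O)*(-1 + Q) = (-1 + Q)*(9 + O))
s - A(J(11, 8), 95) = 9302 - 1*95 = 9302 - 95 = 9207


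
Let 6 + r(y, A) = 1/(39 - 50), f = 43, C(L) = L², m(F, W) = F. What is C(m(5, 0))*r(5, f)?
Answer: -1675/11 ≈ -152.27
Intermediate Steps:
r(y, A) = -67/11 (r(y, A) = -6 + 1/(39 - 50) = -6 + 1/(-11) = -6 - 1/11 = -67/11)
C(m(5, 0))*r(5, f) = 5²*(-67/11) = 25*(-67/11) = -1675/11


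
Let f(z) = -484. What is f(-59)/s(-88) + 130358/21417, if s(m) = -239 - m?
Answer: 30049886/3233967 ≈ 9.2920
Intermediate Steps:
f(-59)/s(-88) + 130358/21417 = -484/(-239 - 1*(-88)) + 130358/21417 = -484/(-239 + 88) + 130358*(1/21417) = -484/(-151) + 130358/21417 = -484*(-1/151) + 130358/21417 = 484/151 + 130358/21417 = 30049886/3233967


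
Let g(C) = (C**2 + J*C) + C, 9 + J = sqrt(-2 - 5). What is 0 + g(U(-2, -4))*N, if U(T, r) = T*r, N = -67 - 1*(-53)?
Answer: -112*I*sqrt(7) ≈ -296.32*I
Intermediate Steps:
J = -9 + I*sqrt(7) (J = -9 + sqrt(-2 - 5) = -9 + sqrt(-7) = -9 + I*sqrt(7) ≈ -9.0 + 2.6458*I)
N = -14 (N = -67 + 53 = -14)
g(C) = C + C**2 + C*(-9 + I*sqrt(7)) (g(C) = (C**2 + (-9 + I*sqrt(7))*C) + C = (C**2 + C*(-9 + I*sqrt(7))) + C = C + C**2 + C*(-9 + I*sqrt(7)))
0 + g(U(-2, -4))*N = 0 + ((-2*(-4))*(-8 - 2*(-4) + I*sqrt(7)))*(-14) = 0 + (8*(-8 + 8 + I*sqrt(7)))*(-14) = 0 + (8*(I*sqrt(7)))*(-14) = 0 + (8*I*sqrt(7))*(-14) = 0 - 112*I*sqrt(7) = -112*I*sqrt(7)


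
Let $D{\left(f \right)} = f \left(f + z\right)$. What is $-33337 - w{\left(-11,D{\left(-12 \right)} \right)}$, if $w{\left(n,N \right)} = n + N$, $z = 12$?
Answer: $-33326$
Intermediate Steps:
$D{\left(f \right)} = f \left(12 + f\right)$ ($D{\left(f \right)} = f \left(f + 12\right) = f \left(12 + f\right)$)
$w{\left(n,N \right)} = N + n$
$-33337 - w{\left(-11,D{\left(-12 \right)} \right)} = -33337 - \left(- 12 \left(12 - 12\right) - 11\right) = -33337 - \left(\left(-12\right) 0 - 11\right) = -33337 - \left(0 - 11\right) = -33337 - -11 = -33337 + 11 = -33326$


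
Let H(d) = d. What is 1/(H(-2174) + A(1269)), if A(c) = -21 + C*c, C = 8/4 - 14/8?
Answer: -4/7511 ≈ -0.00053255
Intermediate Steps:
C = 1/4 (C = 8*(1/4) - 14*1/8 = 2 - 7/4 = 1/4 ≈ 0.25000)
A(c) = -21 + c/4
1/(H(-2174) + A(1269)) = 1/(-2174 + (-21 + (1/4)*1269)) = 1/(-2174 + (-21 + 1269/4)) = 1/(-2174 + 1185/4) = 1/(-7511/4) = -4/7511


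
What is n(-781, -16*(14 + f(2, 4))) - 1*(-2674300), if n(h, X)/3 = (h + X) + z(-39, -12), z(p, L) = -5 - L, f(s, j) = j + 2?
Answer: 2671018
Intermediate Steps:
f(s, j) = 2 + j
n(h, X) = 21 + 3*X + 3*h (n(h, X) = 3*((h + X) + (-5 - 1*(-12))) = 3*((X + h) + (-5 + 12)) = 3*((X + h) + 7) = 3*(7 + X + h) = 21 + 3*X + 3*h)
n(-781, -16*(14 + f(2, 4))) - 1*(-2674300) = (21 + 3*(-16*(14 + (2 + 4))) + 3*(-781)) - 1*(-2674300) = (21 + 3*(-16*(14 + 6)) - 2343) + 2674300 = (21 + 3*(-16*20) - 2343) + 2674300 = (21 + 3*(-320) - 2343) + 2674300 = (21 - 960 - 2343) + 2674300 = -3282 + 2674300 = 2671018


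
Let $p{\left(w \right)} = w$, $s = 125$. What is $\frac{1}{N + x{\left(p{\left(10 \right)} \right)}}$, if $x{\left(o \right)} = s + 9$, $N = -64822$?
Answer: $- \frac{1}{64688} \approx -1.5459 \cdot 10^{-5}$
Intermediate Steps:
$x{\left(o \right)} = 134$ ($x{\left(o \right)} = 125 + 9 = 134$)
$\frac{1}{N + x{\left(p{\left(10 \right)} \right)}} = \frac{1}{-64822 + 134} = \frac{1}{-64688} = - \frac{1}{64688}$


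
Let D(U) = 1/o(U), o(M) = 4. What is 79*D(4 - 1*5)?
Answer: 79/4 ≈ 19.750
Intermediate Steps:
D(U) = 1/4
79*D(4 - 1*5) = 79*(1/4) = 79/4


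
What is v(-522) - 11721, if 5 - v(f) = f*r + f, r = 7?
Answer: -7540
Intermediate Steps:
v(f) = 5 - 8*f (v(f) = 5 - (f*7 + f) = 5 - (7*f + f) = 5 - 8*f)
v(-522) - 11721 = (5 - 8*(-522)) - 11721 = (5 + 4176) - 11721 = 4181 - 11721 = -7540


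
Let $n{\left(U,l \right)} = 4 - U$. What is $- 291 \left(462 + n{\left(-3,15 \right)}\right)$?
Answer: $-136479$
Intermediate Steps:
$- 291 \left(462 + n{\left(-3,15 \right)}\right) = - 291 \left(462 + \left(4 - -3\right)\right) = - 291 \left(462 + \left(4 + 3\right)\right) = - 291 \left(462 + 7\right) = \left(-291\right) 469 = -136479$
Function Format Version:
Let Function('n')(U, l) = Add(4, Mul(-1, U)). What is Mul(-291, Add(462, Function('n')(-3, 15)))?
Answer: -136479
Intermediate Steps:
Mul(-291, Add(462, Function('n')(-3, 15))) = Mul(-291, Add(462, Add(4, Mul(-1, -3)))) = Mul(-291, Add(462, Add(4, 3))) = Mul(-291, Add(462, 7)) = Mul(-291, 469) = -136479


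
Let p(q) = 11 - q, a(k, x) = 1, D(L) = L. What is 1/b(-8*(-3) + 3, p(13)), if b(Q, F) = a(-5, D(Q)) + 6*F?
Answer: -1/11 ≈ -0.090909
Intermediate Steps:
b(Q, F) = 1 + 6*F
1/b(-8*(-3) + 3, p(13)) = 1/(1 + 6*(11 - 1*13)) = 1/(1 + 6*(11 - 13)) = 1/(1 + 6*(-2)) = 1/(1 - 12) = 1/(-11) = -1/11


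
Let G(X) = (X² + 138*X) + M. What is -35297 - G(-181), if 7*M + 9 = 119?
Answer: -301670/7 ≈ -43096.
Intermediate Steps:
M = 110/7 (M = -9/7 + (⅐)*119 = -9/7 + 17 = 110/7 ≈ 15.714)
G(X) = 110/7 + X² + 138*X (G(X) = (X² + 138*X) + 110/7 = 110/7 + X² + 138*X)
-35297 - G(-181) = -35297 - (110/7 + (-181)² + 138*(-181)) = -35297 - (110/7 + 32761 - 24978) = -35297 - 1*54591/7 = -35297 - 54591/7 = -301670/7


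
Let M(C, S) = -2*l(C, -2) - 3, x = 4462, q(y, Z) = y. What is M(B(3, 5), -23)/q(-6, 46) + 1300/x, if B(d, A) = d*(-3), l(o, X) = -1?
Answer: 6131/13386 ≈ 0.45802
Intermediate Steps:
B(d, A) = -3*d
M(C, S) = -1 (M(C, S) = -2*(-1) - 3 = 2 - 3 = -1)
M(B(3, 5), -23)/q(-6, 46) + 1300/x = -1/(-6) + 1300/4462 = -1*(-⅙) + 1300*(1/4462) = ⅙ + 650/2231 = 6131/13386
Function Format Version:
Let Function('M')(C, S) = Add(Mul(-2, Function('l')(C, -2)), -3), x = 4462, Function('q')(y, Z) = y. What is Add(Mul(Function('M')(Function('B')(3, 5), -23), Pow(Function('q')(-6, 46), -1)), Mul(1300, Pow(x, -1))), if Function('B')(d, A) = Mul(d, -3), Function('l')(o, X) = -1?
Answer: Rational(6131, 13386) ≈ 0.45802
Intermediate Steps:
Function('B')(d, A) = Mul(-3, d)
Function('M')(C, S) = -1 (Function('M')(C, S) = Add(Mul(-2, -1), -3) = Add(2, -3) = -1)
Add(Mul(Function('M')(Function('B')(3, 5), -23), Pow(Function('q')(-6, 46), -1)), Mul(1300, Pow(x, -1))) = Add(Mul(-1, Pow(-6, -1)), Mul(1300, Pow(4462, -1))) = Add(Mul(-1, Rational(-1, 6)), Mul(1300, Rational(1, 4462))) = Add(Rational(1, 6), Rational(650, 2231)) = Rational(6131, 13386)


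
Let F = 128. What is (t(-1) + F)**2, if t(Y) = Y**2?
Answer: 16641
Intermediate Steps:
(t(-1) + F)**2 = ((-1)**2 + 128)**2 = (1 + 128)**2 = 129**2 = 16641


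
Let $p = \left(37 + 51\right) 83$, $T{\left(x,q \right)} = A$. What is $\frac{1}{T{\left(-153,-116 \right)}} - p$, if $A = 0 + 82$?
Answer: $- \frac{598927}{82} \approx -7304.0$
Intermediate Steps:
$A = 82$
$T{\left(x,q \right)} = 82$
$p = 7304$ ($p = 88 \cdot 83 = 7304$)
$\frac{1}{T{\left(-153,-116 \right)}} - p = \frac{1}{82} - 7304 = - \frac{598927}{82}$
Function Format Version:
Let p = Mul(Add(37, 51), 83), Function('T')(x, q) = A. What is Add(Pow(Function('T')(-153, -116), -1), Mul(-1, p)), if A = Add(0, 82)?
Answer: Rational(-598927, 82) ≈ -7304.0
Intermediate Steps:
A = 82
Function('T')(x, q) = 82
p = 7304 (p = Mul(88, 83) = 7304)
Add(Pow(Function('T')(-153, -116), -1), Mul(-1, p)) = Add(Pow(82, -1), Mul(-1, 7304)) = Add(Rational(1, 82), -7304) = Rational(-598927, 82)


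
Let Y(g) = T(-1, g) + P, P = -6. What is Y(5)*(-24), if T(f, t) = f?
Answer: 168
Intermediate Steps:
Y(g) = -7 (Y(g) = -1 - 6 = -7)
Y(5)*(-24) = -7*(-24) = 168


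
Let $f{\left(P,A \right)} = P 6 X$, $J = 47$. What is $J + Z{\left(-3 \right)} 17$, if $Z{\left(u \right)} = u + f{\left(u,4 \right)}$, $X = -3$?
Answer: $914$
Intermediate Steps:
$f{\left(P,A \right)} = - 18 P$ ($f{\left(P,A \right)} = P 6 \left(-3\right) = 6 P \left(-3\right) = - 18 P$)
$Z{\left(u \right)} = - 17 u$ ($Z{\left(u \right)} = u - 18 u = - 17 u$)
$J + Z{\left(-3 \right)} 17 = 47 + \left(-17\right) \left(-3\right) 17 = 47 + 51 \cdot 17 = 47 + 867 = 914$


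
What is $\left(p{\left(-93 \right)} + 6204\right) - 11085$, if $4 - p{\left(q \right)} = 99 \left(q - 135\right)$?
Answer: $17695$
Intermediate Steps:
$p{\left(q \right)} = 13369 - 99 q$ ($p{\left(q \right)} = 4 - 99 \left(q - 135\right) = 4 - 99 \left(-135 + q\right) = 4 - \left(-13365 + 99 q\right) = 13369 - 99 q$)
$\left(p{\left(-93 \right)} + 6204\right) - 11085 = \left(\left(13369 - -9207\right) + 6204\right) - 11085 = \left(\left(13369 + 9207\right) + 6204\right) - 11085 = \left(22576 + 6204\right) - 11085 = 28780 - 11085 = 17695$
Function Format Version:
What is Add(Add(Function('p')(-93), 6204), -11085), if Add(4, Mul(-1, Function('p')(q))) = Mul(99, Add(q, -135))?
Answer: 17695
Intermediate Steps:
Function('p')(q) = Add(13369, Mul(-99, q)) (Function('p')(q) = Add(4, Mul(-1, Mul(99, Add(q, -135)))) = Add(4, Mul(-1, Mul(99, Add(-135, q)))) = Add(4, Mul(-1, Add(-13365, Mul(99, q)))) = Add(4, Add(13365, Mul(-99, q))) = Add(13369, Mul(-99, q)))
Add(Add(Function('p')(-93), 6204), -11085) = Add(Add(Add(13369, Mul(-99, -93)), 6204), -11085) = Add(Add(Add(13369, 9207), 6204), -11085) = Add(Add(22576, 6204), -11085) = Add(28780, -11085) = 17695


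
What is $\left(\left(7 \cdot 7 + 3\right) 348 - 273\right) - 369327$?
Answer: $-351504$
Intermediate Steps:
$\left(\left(7 \cdot 7 + 3\right) 348 - 273\right) - 369327 = \left(\left(49 + 3\right) 348 - 273\right) - 369327 = \left(52 \cdot 348 - 273\right) - 369327 = \left(18096 - 273\right) - 369327 = 17823 - 369327 = -351504$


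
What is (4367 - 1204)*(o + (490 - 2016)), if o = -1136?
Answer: -8419906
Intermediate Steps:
(4367 - 1204)*(o + (490 - 2016)) = (4367 - 1204)*(-1136 + (490 - 2016)) = 3163*(-1136 - 1526) = 3163*(-2662) = -8419906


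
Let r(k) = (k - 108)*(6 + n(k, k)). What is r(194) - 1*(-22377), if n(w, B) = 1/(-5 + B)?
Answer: 4326863/189 ≈ 22893.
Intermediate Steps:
r(k) = (-108 + k)*(6 + 1/(-5 + k)) (r(k) = (k - 108)*(6 + 1/(-5 + k)) = (-108 + k)*(6 + 1/(-5 + k)))
r(194) - 1*(-22377) = (3132 - 677*194 + 6*194²)/(-5 + 194) - 1*(-22377) = (3132 - 131338 + 6*37636)/189 + 22377 = (3132 - 131338 + 225816)/189 + 22377 = (1/189)*97610 + 22377 = 97610/189 + 22377 = 4326863/189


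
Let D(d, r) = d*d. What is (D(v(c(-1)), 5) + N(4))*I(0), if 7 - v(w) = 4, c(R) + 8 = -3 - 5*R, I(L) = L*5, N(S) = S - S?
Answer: 0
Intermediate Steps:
N(S) = 0
I(L) = 5*L
c(R) = -11 - 5*R (c(R) = -8 + (-3 - 5*R) = -11 - 5*R)
v(w) = 3 (v(w) = 7 - 1*4 = 7 - 4 = 3)
D(d, r) = d²
(D(v(c(-1)), 5) + N(4))*I(0) = (3² + 0)*(5*0) = (9 + 0)*0 = 9*0 = 0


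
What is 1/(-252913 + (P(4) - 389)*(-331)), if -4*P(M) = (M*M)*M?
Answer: -1/118858 ≈ -8.4134e-6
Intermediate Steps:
P(M) = -M³/4 (P(M) = -M*M*M/4 = -M²*M/4 = -M³/4)
1/(-252913 + (P(4) - 389)*(-331)) = 1/(-252913 + (-¼*4³ - 389)*(-331)) = 1/(-252913 + (-¼*64 - 389)*(-331)) = 1/(-252913 + (-16 - 389)*(-331)) = 1/(-252913 - 405*(-331)) = 1/(-252913 + 134055) = 1/(-118858) = -1/118858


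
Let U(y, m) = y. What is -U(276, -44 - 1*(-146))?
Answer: -276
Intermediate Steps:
-U(276, -44 - 1*(-146)) = -1*276 = -276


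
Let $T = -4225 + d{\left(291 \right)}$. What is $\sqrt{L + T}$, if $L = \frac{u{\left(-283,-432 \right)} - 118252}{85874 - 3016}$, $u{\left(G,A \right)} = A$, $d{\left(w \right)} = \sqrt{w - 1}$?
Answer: $\frac{\sqrt{-7254088102943 + 1716362041 \sqrt{290}}}{41429} \approx 64.88 i$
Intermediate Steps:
$d{\left(w \right)} = \sqrt{-1 + w}$
$T = -4225 + \sqrt{290}$ ($T = -4225 + \sqrt{-1 + 291} = -4225 + \sqrt{290} \approx -4208.0$)
$L = - \frac{59342}{41429}$ ($L = \frac{-432 - 118252}{85874 - 3016} = - \frac{118684}{82858} = \left(-118684\right) \frac{1}{82858} = - \frac{59342}{41429} \approx -1.4324$)
$\sqrt{L + T} = \sqrt{- \frac{59342}{41429} - \left(4225 - \sqrt{290}\right)} = \sqrt{- \frac{175096867}{41429} + \sqrt{290}}$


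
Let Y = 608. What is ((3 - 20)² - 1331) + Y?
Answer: -434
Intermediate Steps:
((3 - 20)² - 1331) + Y = ((3 - 20)² - 1331) + 608 = ((-17)² - 1331) + 608 = (289 - 1331) + 608 = -1042 + 608 = -434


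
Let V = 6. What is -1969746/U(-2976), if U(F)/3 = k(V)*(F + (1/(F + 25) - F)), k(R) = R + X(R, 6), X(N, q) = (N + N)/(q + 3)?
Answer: 2906360223/11 ≈ 2.6421e+8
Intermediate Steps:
X(N, q) = 2*N/(3 + q) (X(N, q) = (2*N)/(3 + q) = 2*N/(3 + q))
k(R) = 11*R/9 (k(R) = R + 2*R/(3 + 6) = R + 2*R/9 = 11*R/9)
U(F) = 22/(25 + F) (U(F) = 3*(((11/9)*6)*(F + (1/(F + 25) - F))) = 3*(22*(F + (1/(25 + F) - F))/3) = 3*(22/(3*(25 + F))) = 22/(25 + F))
-1969746/U(-2976) = -1969746/(22/(25 - 2976)) = -1969746/(22/(-2951)) = -1969746/(22*(-1/2951)) = -1969746/(-22/2951) = -1969746*(-2951/22) = 2906360223/11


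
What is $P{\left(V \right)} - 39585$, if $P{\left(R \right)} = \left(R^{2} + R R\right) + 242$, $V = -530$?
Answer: $522457$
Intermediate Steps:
$P{\left(R \right)} = 242 + 2 R^{2}$ ($P{\left(R \right)} = \left(R^{2} + R^{2}\right) + 242 = 2 R^{2} + 242 = 242 + 2 R^{2}$)
$P{\left(V \right)} - 39585 = \left(242 + 2 \left(-530\right)^{2}\right) - 39585 = \left(242 + 2 \cdot 280900\right) - 39585 = \left(242 + 561800\right) - 39585 = 562042 - 39585 = 522457$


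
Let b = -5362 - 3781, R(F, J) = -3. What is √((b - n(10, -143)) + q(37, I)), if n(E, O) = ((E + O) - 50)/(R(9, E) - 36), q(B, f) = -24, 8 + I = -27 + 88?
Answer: 72*I*√299/13 ≈ 95.769*I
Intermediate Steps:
I = 53 (I = -8 + (-27 + 88) = -8 + 61 = 53)
n(E, O) = 50/39 - E/39 - O/39 (n(E, O) = ((E + O) - 50)/(-3 - 36) = (-50 + E + O)/(-39) = (-50 + E + O)*(-1/39) = 50/39 - E/39 - O/39)
b = -9143
√((b - n(10, -143)) + q(37, I)) = √((-9143 - (50/39 - 1/39*10 - 1/39*(-143))) - 24) = √((-9143 - (50/39 - 10/39 + 11/3)) - 24) = √((-9143 - 1*61/13) - 24) = √((-9143 - 61/13) - 24) = √(-118920/13 - 24) = √(-119232/13) = 72*I*√299/13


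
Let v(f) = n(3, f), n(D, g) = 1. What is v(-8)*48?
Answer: 48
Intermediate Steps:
v(f) = 1
v(-8)*48 = 1*48 = 48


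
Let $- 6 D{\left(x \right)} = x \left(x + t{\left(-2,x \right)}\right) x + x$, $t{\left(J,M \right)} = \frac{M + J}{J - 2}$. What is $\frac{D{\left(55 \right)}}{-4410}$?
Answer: $\frac{11231}{2352} \approx 4.7751$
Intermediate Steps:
$t{\left(J,M \right)} = \frac{J + M}{-2 + J}$
$D{\left(x \right)} = - \frac{x}{6} - \frac{x^{2} \left(\frac{1}{2} + \frac{3 x}{4}\right)}{6}$ ($D{\left(x \right)} = - \frac{x \left(x + \frac{-2 + x}{-2 - 2}\right) x + x}{6} = - \frac{x \left(x + \frac{-2 + x}{-4}\right) x + x}{6} = - \frac{x \left(x - \frac{-2 + x}{4}\right) x + x}{6} = - \frac{x \left(x - \left(- \frac{1}{2} + \frac{x}{4}\right)\right) x + x}{6} = - \frac{x \left(\frac{1}{2} + \frac{3 x}{4}\right) x + x}{6} = - \frac{x^{2} \left(\frac{1}{2} + \frac{3 x}{4}\right) + x}{6} = - \frac{x + x^{2} \left(\frac{1}{2} + \frac{3 x}{4}\right)}{6} = - \frac{x}{6} - \frac{x^{2} \left(\frac{1}{2} + \frac{3 x}{4}\right)}{6}$)
$\frac{D{\left(55 \right)}}{-4410} = \frac{\frac{1}{24} \cdot 55 \left(-4 - 3 \cdot 55^{2} - 110\right)}{-4410} = \frac{1}{24} \cdot 55 \left(-4 - 9075 - 110\right) \left(- \frac{1}{4410}\right) = \frac{1}{24} \cdot 55 \left(-9189\right) \left(- \frac{1}{4410}\right) = \left(- \frac{168465}{8}\right) \left(- \frac{1}{4410}\right) = \frac{11231}{2352}$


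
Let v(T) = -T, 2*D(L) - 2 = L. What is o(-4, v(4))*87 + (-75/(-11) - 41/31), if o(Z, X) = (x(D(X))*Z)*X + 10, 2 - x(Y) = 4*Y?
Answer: 3146576/341 ≈ 9227.5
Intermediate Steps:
D(L) = 1 + L/2
x(Y) = 2 - 4*Y
o(Z, X) = 10 + X*Z*(-2 - 2*X) (o(Z, X) = ((2 - 4*(1 + X/2))*Z)*X + 10 = ((2 + (-4 - 2*X))*Z)*X + 10 = ((-2 - 2*X)*Z)*X + 10 = (Z*(-2 - 2*X))*X + 10 = X*Z*(-2 - 2*X) + 10 = 10 + X*Z*(-2 - 2*X))
o(-4, v(4))*87 + (-75/(-11) - 41/31) = (10 - 2*(-1*4)*(-4)*(1 - 1*4))*87 + (-75/(-11) - 41/31) = (10 - 2*(-4)*(-4)*(1 - 4))*87 + (-75*(-1/11) - 41*1/31) = (10 - 2*(-4)*(-4)*(-3))*87 + (75/11 - 41/31) = (10 + 96)*87 + 1874/341 = 106*87 + 1874/341 = 9222 + 1874/341 = 3146576/341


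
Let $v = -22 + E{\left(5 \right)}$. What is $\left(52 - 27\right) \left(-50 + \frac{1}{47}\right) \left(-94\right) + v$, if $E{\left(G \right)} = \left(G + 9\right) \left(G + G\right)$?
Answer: $117568$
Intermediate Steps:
$E{\left(G \right)} = 2 G \left(9 + G\right)$ ($E{\left(G \right)} = \left(9 + G\right) 2 G = 2 G \left(9 + G\right)$)
$v = 118$ ($v = -22 + 2 \cdot 5 \left(9 + 5\right) = -22 + 2 \cdot 5 \cdot 14 = -22 + 140 = 118$)
$\left(52 - 27\right) \left(-50 + \frac{1}{47}\right) \left(-94\right) + v = \left(52 - 27\right) \left(-50 + \frac{1}{47}\right) \left(-94\right) + 118 = 25 \left(-50 + \frac{1}{47}\right) \left(-94\right) + 118 = 25 \left(- \frac{2349}{47}\right) \left(-94\right) + 118 = \left(- \frac{58725}{47}\right) \left(-94\right) + 118 = 117450 + 118 = 117568$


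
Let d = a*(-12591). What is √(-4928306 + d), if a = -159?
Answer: I*√2926337 ≈ 1710.7*I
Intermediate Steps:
d = 2001969 (d = -159*(-12591) = 2001969)
√(-4928306 + d) = √(-4928306 + 2001969) = √(-2926337) = I*√2926337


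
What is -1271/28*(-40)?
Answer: 12710/7 ≈ 1815.7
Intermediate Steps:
-1271/28*(-40) = 12710/7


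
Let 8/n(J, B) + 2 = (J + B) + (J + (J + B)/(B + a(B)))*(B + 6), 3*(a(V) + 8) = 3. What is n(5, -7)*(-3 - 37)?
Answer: 35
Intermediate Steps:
a(V) = -7 (a(V) = -8 + (1/3)*3 = -8 + 1 = -7)
n(J, B) = 8/(-2 + B + J + (6 + B)*(J + (B + J)/(-7 + B))) (n(J, B) = 8/(-2 + ((J + B) + (J + (J + B)/(B - 7))*(B + 6))) = 8/(-2 + ((B + J) + (J + (B + J)/(-7 + B))*(6 + B))) = 8/(-2 + ((B + J) + (6 + B)*(J + (B + J)/(-7 + B)))) = 8/(-2 + (B + J + (6 + B)*(J + (B + J)/(-7 + B)))) = 8/(-2 + B + J + (6 + B)*(J + (B + J)/(-7 + B))))
n(5, -7)*(-3 - 37) = (8*(-7 - 7)/(14 - 43*5 - 3*(-7) + 2*(-7)**2 - 7*5 + 5*(-7)**2))*(-3 - 37) = (8*(-14)/(14 - 215 + 21 + 2*49 - 35 + 5*49))*(-40) = (8*(-14)/(14 - 215 + 21 + 98 - 35 + 245))*(-40) = (8*(-14)/128)*(-40) = (8*(1/128)*(-14))*(-40) = -7/8*(-40) = 35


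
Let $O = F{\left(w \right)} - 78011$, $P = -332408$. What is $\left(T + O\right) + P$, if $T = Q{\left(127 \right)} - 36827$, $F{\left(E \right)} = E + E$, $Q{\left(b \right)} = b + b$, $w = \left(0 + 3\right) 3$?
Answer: $-446974$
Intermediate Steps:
$w = 9$ ($w = 3 \cdot 3 = 9$)
$Q{\left(b \right)} = 2 b$
$F{\left(E \right)} = 2 E$
$T = -36573$ ($T = 2 \cdot 127 - 36827 = 254 - 36827 = -36573$)
$O = -77993$ ($O = 2 \cdot 9 - 78011 = 18 - 78011 = -77993$)
$\left(T + O\right) + P = \left(-36573 - 77993\right) - 332408 = -114566 - 332408 = -446974$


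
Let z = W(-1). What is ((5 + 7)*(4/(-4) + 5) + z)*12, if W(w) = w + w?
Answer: 552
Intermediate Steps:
W(w) = 2*w
z = -2 (z = 2*(-1) = -2)
((5 + 7)*(4/(-4) + 5) + z)*12 = ((5 + 7)*(4/(-4) + 5) - 2)*12 = (12*(4*(-¼) + 5) - 2)*12 = (12*(-1 + 5) - 2)*12 = (12*4 - 2)*12 = (48 - 2)*12 = 46*12 = 552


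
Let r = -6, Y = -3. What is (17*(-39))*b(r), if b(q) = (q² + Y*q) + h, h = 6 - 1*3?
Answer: -37791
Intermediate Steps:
h = 3 (h = 6 - 3 = 3)
b(q) = 3 + q² - 3*q (b(q) = (q² - 3*q) + 3 = 3 + q² - 3*q)
(17*(-39))*b(r) = (17*(-39))*(3 + (-6)² - 3*(-6)) = -663*(3 + 36 + 18) = -663*57 = -37791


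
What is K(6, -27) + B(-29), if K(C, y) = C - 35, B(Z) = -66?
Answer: -95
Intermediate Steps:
K(C, y) = -35 + C
K(6, -27) + B(-29) = (-35 + 6) - 66 = -29 - 66 = -95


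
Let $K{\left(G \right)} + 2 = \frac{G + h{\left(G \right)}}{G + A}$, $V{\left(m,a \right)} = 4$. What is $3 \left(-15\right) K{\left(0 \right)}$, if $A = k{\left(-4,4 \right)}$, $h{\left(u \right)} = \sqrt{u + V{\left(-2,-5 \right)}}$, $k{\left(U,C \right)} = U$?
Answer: $\frac{225}{2} \approx 112.5$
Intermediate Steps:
$h{\left(u \right)} = \sqrt{4 + u}$ ($h{\left(u \right)} = \sqrt{u + 4} = \sqrt{4 + u}$)
$A = -4$
$K{\left(G \right)} = -2 + \frac{G + \sqrt{4 + G}}{-4 + G}$ ($K{\left(G \right)} = -2 + \frac{G + \sqrt{4 + G}}{G - 4} = -2 + \frac{G + \sqrt{4 + G}}{-4 + G}$)
$3 \left(-15\right) K{\left(0 \right)} = 3 \left(-15\right) \frac{8 + \sqrt{4 + 0} - 0}{-4 + 0} = - 45 \frac{8 + \sqrt{4} + 0}{-4} = - 45 \left(- \frac{8 + 2 + 0}{4}\right) = - 45 \left(\left(- \frac{1}{4}\right) 10\right) = \left(-45\right) \left(- \frac{5}{2}\right) = \frac{225}{2}$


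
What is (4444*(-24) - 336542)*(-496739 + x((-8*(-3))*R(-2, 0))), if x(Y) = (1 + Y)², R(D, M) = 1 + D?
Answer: 219919279580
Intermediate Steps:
(4444*(-24) - 336542)*(-496739 + x((-8*(-3))*R(-2, 0))) = (4444*(-24) - 336542)*(-496739 + (1 + (-8*(-3))*(1 - 2))²) = (-106656 - 336542)*(-496739 + (1 + 24*(-1))²) = -443198*(-496739 + (1 - 24)²) = -443198*(-496739 + (-23)²) = -443198*(-496739 + 529) = -443198*(-496210) = 219919279580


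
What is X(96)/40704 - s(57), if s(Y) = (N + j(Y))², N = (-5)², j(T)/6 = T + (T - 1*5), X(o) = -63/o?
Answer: -200172937223/434176 ≈ -4.6104e+5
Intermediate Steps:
j(T) = -30 + 12*T (j(T) = 6*(T + (T - 1*5)) = 6*(T + (T - 5)) = 6*(T + (-5 + T)) = 6*(-5 + 2*T) = -30 + 12*T)
N = 25
s(Y) = (-5 + 12*Y)² (s(Y) = (25 + (-30 + 12*Y))² = (-5 + 12*Y)²)
X(96)/40704 - s(57) = -63/96/40704 - (-5 + 12*57)² = -63*1/96*(1/40704) - (-5 + 684)² = -21/32*1/40704 - 1*679² = -7/434176 - 1*461041 = -7/434176 - 461041 = -200172937223/434176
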